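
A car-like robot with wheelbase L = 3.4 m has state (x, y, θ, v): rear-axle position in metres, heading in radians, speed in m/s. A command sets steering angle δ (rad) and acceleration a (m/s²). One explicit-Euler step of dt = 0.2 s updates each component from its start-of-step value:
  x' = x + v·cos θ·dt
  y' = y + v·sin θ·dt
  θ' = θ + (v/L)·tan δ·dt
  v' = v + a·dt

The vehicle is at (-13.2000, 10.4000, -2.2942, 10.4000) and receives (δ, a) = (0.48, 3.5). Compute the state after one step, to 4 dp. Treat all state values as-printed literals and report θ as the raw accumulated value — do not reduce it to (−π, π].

(-14.5768, 8.8409, -1.9757, 11.1000)

x' = -13.2000 + 10.4000·cos(-2.2942)·0.2 = -14.5768
y' = 10.4000 + 10.4000·sin(-2.2942)·0.2 = 8.8409
θ' = -2.2942 + (10.4000/3.4)·tan(0.48)·0.2 = -1.9757
v' = 10.4000 + 3.5000·0.2 = 11.1000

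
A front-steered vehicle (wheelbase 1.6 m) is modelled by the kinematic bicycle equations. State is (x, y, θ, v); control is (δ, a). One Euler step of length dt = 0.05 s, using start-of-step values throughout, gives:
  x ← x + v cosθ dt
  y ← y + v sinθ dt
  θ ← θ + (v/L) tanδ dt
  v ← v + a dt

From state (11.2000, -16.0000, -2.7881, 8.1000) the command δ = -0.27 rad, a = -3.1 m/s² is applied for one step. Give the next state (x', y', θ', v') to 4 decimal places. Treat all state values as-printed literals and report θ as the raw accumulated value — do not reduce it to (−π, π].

x' = 11.2000 + 8.1000·cos(-2.7881)·0.05 = 10.8200
y' = -16.0000 + 8.1000·sin(-2.7881)·0.05 = -16.1402
θ' = -2.7881 + (8.1000/1.6)·tan(-0.27)·0.05 = -2.8582
v' = 8.1000 − 3.1000·0.05 = 7.9450

(10.8200, -16.1402, -2.8582, 7.9450)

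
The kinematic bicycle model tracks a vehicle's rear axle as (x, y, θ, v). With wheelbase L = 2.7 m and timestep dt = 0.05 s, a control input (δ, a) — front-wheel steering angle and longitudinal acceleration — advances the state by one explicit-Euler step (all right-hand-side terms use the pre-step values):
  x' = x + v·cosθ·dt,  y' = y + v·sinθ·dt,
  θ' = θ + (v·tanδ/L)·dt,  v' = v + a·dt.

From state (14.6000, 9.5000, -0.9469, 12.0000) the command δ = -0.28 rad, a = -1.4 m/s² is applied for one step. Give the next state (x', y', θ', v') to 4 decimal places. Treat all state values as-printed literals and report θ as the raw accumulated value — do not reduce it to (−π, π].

x' = 14.6000 + 12.0000·cos(-0.9469)·0.05 = 14.9505
y' = 9.5000 + 12.0000·sin(-0.9469)·0.05 = 9.0130
θ' = -0.9469 + (12.0000/2.7)·tan(-0.28)·0.05 = -1.0108
v' = 12.0000 − 1.4000·0.05 = 11.9300

(14.9505, 9.0130, -1.0108, 11.9300)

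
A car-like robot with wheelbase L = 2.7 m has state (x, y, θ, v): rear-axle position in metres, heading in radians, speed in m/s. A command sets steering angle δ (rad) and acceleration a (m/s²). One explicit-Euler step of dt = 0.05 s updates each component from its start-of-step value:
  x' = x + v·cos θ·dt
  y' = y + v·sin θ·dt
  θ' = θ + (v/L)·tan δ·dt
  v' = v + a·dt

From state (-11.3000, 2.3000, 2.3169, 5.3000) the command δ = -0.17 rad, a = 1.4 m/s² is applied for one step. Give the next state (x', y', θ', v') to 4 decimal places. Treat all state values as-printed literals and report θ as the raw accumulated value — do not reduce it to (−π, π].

(-11.4799, 2.4946, 2.3001, 5.3700)

x' = -11.3000 + 5.3000·cos(2.3169)·0.05 = -11.4799
y' = 2.3000 + 5.3000·sin(2.3169)·0.05 = 2.4946
θ' = 2.3169 + (5.3000/2.7)·tan(-0.17)·0.05 = 2.3001
v' = 5.3000 + 1.4000·0.05 = 5.3700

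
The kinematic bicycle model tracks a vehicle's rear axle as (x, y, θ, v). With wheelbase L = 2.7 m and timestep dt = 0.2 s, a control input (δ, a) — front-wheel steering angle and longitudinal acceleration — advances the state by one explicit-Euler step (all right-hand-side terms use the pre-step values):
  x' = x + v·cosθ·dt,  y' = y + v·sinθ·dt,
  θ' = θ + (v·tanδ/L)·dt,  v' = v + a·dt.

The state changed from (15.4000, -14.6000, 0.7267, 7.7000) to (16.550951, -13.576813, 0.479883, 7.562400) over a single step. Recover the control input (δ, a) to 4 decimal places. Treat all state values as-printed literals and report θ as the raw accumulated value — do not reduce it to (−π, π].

δ = -0.4084, a = -0.6880

a = (v'−v)/dt = (-0.137600)/0.2 = -0.6880
Δθ = θ'−θ = -0.246817;  (v·dt/L) = 7.7000·0.2/2.7 = 0.570370
tan δ = Δθ·L/(v·dt) = -0.432731  →  δ = -0.4084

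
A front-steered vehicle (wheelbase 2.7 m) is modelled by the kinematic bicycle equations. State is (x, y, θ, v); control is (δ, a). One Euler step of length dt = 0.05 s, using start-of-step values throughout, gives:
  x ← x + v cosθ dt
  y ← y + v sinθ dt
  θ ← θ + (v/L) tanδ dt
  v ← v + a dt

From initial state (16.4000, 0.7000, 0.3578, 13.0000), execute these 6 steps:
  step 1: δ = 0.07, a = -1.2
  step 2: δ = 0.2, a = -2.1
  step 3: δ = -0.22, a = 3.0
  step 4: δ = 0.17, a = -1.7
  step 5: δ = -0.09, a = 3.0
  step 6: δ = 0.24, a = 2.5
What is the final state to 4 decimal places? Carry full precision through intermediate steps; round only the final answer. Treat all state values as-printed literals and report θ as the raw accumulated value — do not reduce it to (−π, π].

(19.9961, 2.1687, 0.4490, 13.1750)

after step 1 (δ=0.07, a=-1.2): (17.008835, 0.927639, 0.374679, 12.940000)
after step 2 (δ=0.2, a=-2.1): (17.610950, 1.164425, 0.423255, 12.835000)
after step 3 (δ=-0.22, a=3.0): (18.196070, 1.428011, 0.370104, 12.985000)
after step 4 (δ=0.17, a=-1.7): (18.801359, 1.662852, 0.411381, 12.900000)
after step 5 (δ=-0.09, a=3.0): (19.392546, 1.920772, 0.389823, 13.050000)
after step 6 (δ=0.24, a=2.5): (19.996093, 2.168738, 0.448962, 13.175000)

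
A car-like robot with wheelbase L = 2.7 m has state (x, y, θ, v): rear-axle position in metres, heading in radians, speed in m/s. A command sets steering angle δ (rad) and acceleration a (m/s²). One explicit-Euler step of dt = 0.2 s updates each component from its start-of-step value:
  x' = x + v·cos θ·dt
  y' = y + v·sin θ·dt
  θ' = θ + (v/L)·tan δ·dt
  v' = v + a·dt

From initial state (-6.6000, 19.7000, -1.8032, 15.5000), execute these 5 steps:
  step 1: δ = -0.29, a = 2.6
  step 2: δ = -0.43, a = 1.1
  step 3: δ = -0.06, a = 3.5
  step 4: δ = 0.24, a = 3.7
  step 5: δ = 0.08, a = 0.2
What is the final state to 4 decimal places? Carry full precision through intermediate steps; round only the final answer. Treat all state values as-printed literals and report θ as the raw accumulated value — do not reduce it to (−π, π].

(-17.8615, 9.0821, -2.3502, 17.7200)

after step 1 (δ=-0.29, a=2.6): (-7.313983, 16.683342, -2.145822, 16.020000)
after step 2 (δ=-0.43, a=1.1): (-9.056499, 13.994614, -2.690052, 16.240000)
after step 3 (δ=-0.06, a=3.5): (-11.978972, 12.577343, -2.762317, 16.940000)
after step 4 (δ=0.24, a=3.7): (-15.126197, 11.322944, -2.455243, 17.680000)
after step 5 (δ=0.08, a=0.2): (-17.861520, 9.082117, -2.350248, 17.720000)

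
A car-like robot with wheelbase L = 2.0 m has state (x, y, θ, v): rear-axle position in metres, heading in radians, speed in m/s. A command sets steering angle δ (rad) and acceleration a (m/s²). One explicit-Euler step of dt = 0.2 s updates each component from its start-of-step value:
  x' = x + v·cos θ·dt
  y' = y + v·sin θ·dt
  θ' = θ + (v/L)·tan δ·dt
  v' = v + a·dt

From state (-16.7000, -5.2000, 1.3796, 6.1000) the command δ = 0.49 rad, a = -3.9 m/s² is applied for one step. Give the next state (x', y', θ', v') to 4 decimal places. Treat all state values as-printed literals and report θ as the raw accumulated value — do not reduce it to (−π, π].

x' = -16.7000 + 6.1000·cos(1.3796)·0.2 = -16.4682
y' = -5.2000 + 6.1000·sin(1.3796)·0.2 = -4.0022
θ' = 1.3796 + (6.1000/2.0)·tan(0.49)·0.2 = 1.7050
v' = 6.1000 − 3.9000·0.2 = 5.3200

(-16.4682, -4.0022, 1.7050, 5.3200)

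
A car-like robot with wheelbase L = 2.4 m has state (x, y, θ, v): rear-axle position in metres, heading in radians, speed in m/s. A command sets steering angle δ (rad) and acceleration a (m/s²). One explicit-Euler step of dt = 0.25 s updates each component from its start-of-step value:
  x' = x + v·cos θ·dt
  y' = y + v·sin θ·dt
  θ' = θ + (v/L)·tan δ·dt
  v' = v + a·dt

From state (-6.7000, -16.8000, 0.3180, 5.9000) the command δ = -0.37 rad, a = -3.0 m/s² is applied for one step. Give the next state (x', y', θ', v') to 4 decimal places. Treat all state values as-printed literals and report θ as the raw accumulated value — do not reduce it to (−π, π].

x' = -6.7000 + 5.9000·cos(0.3180)·0.25 = -5.2990
y' = -16.8000 + 5.9000·sin(0.3180)·0.25 = -16.3388
θ' = 0.3180 + (5.9000/2.4)·tan(-0.37)·0.25 = 0.0796
v' = 5.9000 − 3.0000·0.25 = 5.1500

(-5.2990, -16.3388, 0.0796, 5.1500)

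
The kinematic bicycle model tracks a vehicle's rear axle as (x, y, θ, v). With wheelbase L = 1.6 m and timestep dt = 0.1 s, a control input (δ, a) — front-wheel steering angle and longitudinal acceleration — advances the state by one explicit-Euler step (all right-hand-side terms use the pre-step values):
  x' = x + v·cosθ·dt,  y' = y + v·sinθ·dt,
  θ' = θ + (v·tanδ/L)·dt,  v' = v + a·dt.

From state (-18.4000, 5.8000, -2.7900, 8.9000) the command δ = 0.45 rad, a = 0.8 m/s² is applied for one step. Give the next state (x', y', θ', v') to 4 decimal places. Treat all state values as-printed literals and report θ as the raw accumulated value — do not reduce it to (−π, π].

x' = -18.4000 + 8.9000·cos(-2.7900)·0.1 = -19.2356
y' = 5.8000 + 8.9000·sin(-2.7900)·0.1 = 5.4935
θ' = -2.7900 + (8.9000/1.6)·tan(0.45)·0.1 = -2.5213
v' = 8.9000 + 0.8000·0.1 = 8.9800

(-19.2356, 5.4935, -2.5213, 8.9800)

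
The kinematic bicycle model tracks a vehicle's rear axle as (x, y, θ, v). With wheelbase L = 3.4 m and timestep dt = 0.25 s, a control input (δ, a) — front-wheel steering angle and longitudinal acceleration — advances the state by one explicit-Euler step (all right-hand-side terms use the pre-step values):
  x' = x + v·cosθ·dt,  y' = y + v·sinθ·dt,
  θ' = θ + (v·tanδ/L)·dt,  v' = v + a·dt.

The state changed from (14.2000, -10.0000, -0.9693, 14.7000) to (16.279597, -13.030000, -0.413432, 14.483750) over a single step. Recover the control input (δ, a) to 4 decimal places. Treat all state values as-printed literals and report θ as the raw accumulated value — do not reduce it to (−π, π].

a = (v'−v)/dt = (-0.216250)/0.25 = -0.8650
Δθ = θ'−θ = 0.555868;  (v·dt/L) = 14.7000·0.25/3.4 = 1.080882
tan δ = Δθ·L/(v·dt) = 0.514272  →  δ = 0.4750

δ = 0.4750, a = -0.8650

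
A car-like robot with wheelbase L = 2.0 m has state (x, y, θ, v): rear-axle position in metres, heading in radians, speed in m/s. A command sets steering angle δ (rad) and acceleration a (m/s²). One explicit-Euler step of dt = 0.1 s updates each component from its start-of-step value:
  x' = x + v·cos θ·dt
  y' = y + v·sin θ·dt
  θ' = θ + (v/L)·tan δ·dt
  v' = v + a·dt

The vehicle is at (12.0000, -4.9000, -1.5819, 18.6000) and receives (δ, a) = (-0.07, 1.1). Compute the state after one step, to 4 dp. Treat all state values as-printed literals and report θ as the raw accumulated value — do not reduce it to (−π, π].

x' = 12.0000 + 18.6000·cos(-1.5819)·0.1 = 11.9793
y' = -4.9000 + 18.6000·sin(-1.5819)·0.1 = -6.7599
θ' = -1.5819 + (18.6000/2.0)·tan(-0.07)·0.1 = -1.6471
v' = 18.6000 + 1.1000·0.1 = 18.7100

(11.9793, -6.7599, -1.6471, 18.7100)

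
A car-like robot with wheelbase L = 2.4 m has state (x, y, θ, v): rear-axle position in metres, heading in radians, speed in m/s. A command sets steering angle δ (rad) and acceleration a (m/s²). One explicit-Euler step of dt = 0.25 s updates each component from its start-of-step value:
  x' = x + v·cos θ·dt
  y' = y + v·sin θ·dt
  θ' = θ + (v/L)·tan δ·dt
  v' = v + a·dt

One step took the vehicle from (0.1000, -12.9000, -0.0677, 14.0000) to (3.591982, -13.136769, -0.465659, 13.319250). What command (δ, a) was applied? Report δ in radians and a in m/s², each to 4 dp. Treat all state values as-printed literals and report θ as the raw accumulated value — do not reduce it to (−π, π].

δ = -0.2664, a = -2.7230

a = (v'−v)/dt = (-0.680750)/0.25 = -2.7230
Δθ = θ'−θ = -0.397959;  (v·dt/L) = 14.0000·0.25/2.4 = 1.458333
tan δ = Δθ·L/(v·dt) = -0.272886  →  δ = -0.2664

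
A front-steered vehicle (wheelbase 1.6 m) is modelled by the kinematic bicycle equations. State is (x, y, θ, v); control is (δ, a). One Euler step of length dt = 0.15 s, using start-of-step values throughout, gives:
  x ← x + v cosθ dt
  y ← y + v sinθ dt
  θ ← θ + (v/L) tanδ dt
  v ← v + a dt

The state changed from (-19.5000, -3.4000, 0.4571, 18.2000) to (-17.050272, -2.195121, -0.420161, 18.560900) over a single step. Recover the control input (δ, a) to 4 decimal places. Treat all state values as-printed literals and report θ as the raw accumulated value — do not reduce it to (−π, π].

a = (v'−v)/dt = (0.360900)/0.15 = 2.4060
Δθ = θ'−θ = -0.877261;  (v·dt/L) = 18.2000·0.15/1.6 = 1.706250
tan δ = Δθ·L/(v·dt) = -0.514146  →  δ = -0.4749

δ = -0.4749, a = 2.4060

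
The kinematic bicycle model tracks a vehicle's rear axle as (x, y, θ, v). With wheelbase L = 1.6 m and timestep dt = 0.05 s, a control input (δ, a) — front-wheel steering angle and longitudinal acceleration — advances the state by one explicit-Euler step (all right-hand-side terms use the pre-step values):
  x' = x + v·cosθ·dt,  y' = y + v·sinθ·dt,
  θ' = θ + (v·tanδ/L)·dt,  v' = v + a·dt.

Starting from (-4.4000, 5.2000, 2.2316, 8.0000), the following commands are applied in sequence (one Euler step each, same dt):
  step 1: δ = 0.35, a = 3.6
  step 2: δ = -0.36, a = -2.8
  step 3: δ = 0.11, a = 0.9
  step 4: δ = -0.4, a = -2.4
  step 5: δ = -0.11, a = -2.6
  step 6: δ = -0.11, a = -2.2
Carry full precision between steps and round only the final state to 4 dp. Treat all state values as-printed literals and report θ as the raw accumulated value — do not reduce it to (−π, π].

(-5.8471, 7.1145, 2.0930, 7.7250)

after step 1 (δ=0.35, a=3.6): (-4.645501, 5.515800, 2.322857, 8.180000)
after step 2 (δ=-0.36, a=-2.8): (-4.924907, 5.814485, 2.226639, 8.040000)
after step 3 (δ=0.11, a=0.9): (-5.170058, 6.133084, 2.254389, 8.085000)
after step 4 (δ=-0.4, a=-2.4): (-5.425375, 6.446503, 2.147567, 7.965000)
after step 5 (δ=-0.11, a=-2.6): (-5.642548, 6.780327, 2.120077, 7.835000)
after step 6 (δ=-0.11, a=-2.2): (-5.847071, 7.114451, 2.093035, 7.725000)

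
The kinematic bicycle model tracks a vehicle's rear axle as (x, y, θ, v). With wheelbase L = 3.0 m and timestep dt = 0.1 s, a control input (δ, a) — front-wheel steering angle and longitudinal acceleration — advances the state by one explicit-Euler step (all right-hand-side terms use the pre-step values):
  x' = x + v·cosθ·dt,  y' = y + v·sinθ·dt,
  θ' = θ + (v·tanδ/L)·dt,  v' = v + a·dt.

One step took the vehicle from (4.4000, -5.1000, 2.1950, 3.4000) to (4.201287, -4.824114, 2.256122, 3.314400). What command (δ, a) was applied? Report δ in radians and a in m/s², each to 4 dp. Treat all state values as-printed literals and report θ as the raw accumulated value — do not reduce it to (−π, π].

a = (v'−v)/dt = (-0.085600)/0.1 = -0.8560
Δθ = θ'−θ = 0.061122;  (v·dt/L) = 3.4000·0.1/3.0 = 0.113333
tan δ = Δθ·L/(v·dt) = 0.539312  →  δ = 0.4946

δ = 0.4946, a = -0.8560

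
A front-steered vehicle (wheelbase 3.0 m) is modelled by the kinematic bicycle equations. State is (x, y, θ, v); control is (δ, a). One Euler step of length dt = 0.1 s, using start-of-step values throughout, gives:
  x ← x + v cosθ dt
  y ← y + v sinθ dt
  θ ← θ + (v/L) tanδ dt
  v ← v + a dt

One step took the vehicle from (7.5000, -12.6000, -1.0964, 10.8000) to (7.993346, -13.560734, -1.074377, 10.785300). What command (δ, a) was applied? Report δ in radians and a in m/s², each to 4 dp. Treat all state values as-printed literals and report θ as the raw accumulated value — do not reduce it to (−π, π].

δ = 0.0611, a = -0.1470

a = (v'−v)/dt = (-0.014700)/0.1 = -0.1470
Δθ = θ'−θ = 0.022023;  (v·dt/L) = 10.8000·0.1/3.0 = 0.360000
tan δ = Δθ·L/(v·dt) = 0.061175  →  δ = 0.0611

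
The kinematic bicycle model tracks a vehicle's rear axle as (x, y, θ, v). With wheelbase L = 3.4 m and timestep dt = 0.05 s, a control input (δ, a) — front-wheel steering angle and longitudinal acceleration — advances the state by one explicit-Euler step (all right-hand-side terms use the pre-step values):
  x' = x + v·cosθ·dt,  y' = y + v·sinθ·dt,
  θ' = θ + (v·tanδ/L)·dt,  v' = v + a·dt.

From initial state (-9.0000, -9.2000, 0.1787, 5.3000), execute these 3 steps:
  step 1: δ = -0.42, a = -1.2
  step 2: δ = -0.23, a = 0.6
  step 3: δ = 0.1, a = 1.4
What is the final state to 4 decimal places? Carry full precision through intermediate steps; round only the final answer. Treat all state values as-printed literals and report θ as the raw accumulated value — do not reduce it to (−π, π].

after step 1 (δ=-0.42, a=-1.2): (-8.739220, -9.152896, 0.143894, 5.240000)
after step 2 (δ=-0.23, a=0.6): (-8.479928, -9.115326, 0.125851, 5.270000)
after step 3 (δ=0.1, a=1.4): (-8.218512, -9.082252, 0.133627, 5.340000)

(-8.2185, -9.0823, 0.1336, 5.3400)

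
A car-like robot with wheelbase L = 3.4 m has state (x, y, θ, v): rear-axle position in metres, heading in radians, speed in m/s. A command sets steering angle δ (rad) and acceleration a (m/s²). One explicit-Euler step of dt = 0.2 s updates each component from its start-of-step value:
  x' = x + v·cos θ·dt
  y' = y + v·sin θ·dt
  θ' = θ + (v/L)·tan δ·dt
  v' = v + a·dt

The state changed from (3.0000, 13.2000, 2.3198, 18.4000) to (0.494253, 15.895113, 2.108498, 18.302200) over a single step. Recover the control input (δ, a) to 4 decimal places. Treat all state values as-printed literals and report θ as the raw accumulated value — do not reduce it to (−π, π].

δ = -0.1928, a = -0.4890

a = (v'−v)/dt = (-0.097800)/0.2 = -0.4890
Δθ = θ'−θ = -0.211302;  (v·dt/L) = 18.4000·0.2/3.4 = 1.082353
tan δ = Δθ·L/(v·dt) = -0.195225  →  δ = -0.1928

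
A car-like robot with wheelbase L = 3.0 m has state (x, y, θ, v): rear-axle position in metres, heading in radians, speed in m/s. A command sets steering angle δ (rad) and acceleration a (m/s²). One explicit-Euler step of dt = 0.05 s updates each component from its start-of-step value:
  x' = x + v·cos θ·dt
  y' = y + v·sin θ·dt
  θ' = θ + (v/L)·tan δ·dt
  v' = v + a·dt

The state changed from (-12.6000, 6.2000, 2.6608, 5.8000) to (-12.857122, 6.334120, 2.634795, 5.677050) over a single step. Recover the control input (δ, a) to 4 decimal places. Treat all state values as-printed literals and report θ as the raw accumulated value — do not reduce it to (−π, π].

a = (v'−v)/dt = (-0.122950)/0.05 = -2.4590
Δθ = θ'−θ = -0.026005;  (v·dt/L) = 5.8000·0.05/3.0 = 0.096667
tan δ = Δθ·L/(v·dt) = -0.269017  →  δ = -0.2628

δ = -0.2628, a = -2.4590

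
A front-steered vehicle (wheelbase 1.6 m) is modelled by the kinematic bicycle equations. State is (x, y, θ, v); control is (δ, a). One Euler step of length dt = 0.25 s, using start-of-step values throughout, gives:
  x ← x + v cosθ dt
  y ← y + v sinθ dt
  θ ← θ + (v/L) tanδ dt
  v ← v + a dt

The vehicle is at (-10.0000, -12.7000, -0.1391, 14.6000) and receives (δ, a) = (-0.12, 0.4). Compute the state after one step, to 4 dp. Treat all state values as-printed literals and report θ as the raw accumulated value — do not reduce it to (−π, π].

x' = -10.0000 + 14.6000·cos(-0.1391)·0.25 = -6.3853
y' = -12.7000 + 14.6000·sin(-0.1391)·0.25 = -13.2061
θ' = -0.1391 + (14.6000/1.6)·tan(-0.12)·0.25 = -0.4142
v' = 14.6000 + 0.4000·0.25 = 14.7000

(-6.3853, -13.2061, -0.4142, 14.7000)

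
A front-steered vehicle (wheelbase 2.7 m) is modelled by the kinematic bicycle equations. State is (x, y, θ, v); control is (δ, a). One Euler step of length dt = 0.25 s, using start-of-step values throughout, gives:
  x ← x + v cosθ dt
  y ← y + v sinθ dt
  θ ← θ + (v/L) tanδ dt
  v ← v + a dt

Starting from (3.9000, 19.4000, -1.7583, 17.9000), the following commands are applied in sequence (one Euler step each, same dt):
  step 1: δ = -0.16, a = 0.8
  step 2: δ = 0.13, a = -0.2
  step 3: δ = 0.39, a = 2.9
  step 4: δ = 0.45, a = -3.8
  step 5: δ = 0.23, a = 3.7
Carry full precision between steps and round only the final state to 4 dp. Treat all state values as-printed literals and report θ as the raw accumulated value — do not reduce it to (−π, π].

after step 1 (δ=-0.16, a=0.8): (3.065829, 15.003435, -2.025772, 18.100000)
after step 2 (δ=0.13, a=-0.2): (1.077363, 10.938754, -1.806665, 18.050000)
after step 3 (δ=0.39, a=2.9): (0.022845, 6.551198, -1.119671, 18.775000)
after step 4 (δ=0.45, a=-3.8): (2.069220, 2.327025, -0.279915, 17.825000)
after step 5 (δ=0.23, a=3.7): (6.352027, 1.095877, 0.106530, 18.750000)

(6.3520, 1.0959, 0.1065, 18.7500)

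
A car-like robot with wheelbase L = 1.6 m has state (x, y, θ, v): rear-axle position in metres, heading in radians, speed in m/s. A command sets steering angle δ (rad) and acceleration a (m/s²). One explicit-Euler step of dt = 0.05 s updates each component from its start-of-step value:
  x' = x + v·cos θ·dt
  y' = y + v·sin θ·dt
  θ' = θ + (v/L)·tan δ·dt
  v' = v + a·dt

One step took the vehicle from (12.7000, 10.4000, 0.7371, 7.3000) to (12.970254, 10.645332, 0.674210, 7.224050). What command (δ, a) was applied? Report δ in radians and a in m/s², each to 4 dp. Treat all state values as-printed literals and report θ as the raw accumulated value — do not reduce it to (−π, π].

δ = -0.2690, a = -1.5190

a = (v'−v)/dt = (-0.075950)/0.05 = -1.5190
Δθ = θ'−θ = -0.062890;  (v·dt/L) = 7.3000·0.05/1.6 = 0.228125
tan δ = Δθ·L/(v·dt) = -0.275682  →  δ = -0.2690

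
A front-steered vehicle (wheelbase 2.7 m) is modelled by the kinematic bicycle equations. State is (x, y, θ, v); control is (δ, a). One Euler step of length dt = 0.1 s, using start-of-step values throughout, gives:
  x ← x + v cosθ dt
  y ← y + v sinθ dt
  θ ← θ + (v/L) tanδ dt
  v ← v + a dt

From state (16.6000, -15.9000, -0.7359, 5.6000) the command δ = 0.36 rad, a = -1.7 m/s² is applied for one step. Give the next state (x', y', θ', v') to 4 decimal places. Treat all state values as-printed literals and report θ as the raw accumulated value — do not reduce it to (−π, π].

x' = 16.6000 + 5.6000·cos(-0.7359)·0.1 = 17.0151
y' = -15.9000 + 5.6000·sin(-0.7359)·0.1 = -16.2759
θ' = -0.7359 + (5.6000/2.7)·tan(0.36)·0.1 = -0.6578
v' = 5.6000 − 1.7000·0.1 = 5.4300

(17.0151, -16.2759, -0.6578, 5.4300)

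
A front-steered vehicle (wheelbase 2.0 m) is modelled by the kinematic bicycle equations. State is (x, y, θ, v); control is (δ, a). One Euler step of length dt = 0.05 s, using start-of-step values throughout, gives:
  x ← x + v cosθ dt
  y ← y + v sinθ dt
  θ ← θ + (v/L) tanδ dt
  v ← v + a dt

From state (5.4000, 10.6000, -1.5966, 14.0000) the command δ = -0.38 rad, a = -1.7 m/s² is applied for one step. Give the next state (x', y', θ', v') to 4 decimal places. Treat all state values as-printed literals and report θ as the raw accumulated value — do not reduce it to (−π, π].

x' = 5.4000 + 14.0000·cos(-1.5966)·0.05 = 5.3819
y' = 10.6000 + 14.0000·sin(-1.5966)·0.05 = 9.9002
θ' = -1.5966 + (14.0000/2.0)·tan(-0.38)·0.05 = -1.7364
v' = 14.0000 − 1.7000·0.05 = 13.9150

(5.3819, 9.9002, -1.7364, 13.9150)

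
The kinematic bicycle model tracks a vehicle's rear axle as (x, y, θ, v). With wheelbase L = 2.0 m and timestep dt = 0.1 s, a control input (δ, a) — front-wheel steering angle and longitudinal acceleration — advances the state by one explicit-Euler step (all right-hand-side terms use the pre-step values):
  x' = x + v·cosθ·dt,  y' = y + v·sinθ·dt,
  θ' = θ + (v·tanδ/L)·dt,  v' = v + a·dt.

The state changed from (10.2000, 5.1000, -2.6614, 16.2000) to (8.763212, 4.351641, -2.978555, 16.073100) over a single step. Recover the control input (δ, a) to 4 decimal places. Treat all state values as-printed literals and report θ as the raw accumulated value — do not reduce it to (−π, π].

δ = -0.3732, a = -1.2690

a = (v'−v)/dt = (-0.126900)/0.1 = -1.2690
Δθ = θ'−θ = -0.317155;  (v·dt/L) = 16.2000·0.1/2.0 = 0.810000
tan δ = Δθ·L/(v·dt) = -0.391549  →  δ = -0.3732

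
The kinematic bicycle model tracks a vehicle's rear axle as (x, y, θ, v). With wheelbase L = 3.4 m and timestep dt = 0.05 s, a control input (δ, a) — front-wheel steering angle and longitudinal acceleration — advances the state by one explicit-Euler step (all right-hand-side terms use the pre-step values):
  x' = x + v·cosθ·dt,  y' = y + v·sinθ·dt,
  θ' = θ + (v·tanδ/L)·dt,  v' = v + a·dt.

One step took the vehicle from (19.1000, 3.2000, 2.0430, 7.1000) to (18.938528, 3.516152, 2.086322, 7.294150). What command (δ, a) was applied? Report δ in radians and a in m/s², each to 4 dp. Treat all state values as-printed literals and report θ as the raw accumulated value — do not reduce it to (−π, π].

a = (v'−v)/dt = (0.194150)/0.05 = 3.8830
Δθ = θ'−θ = 0.043322;  (v·dt/L) = 7.1000·0.05/3.4 = 0.104412
tan δ = Δθ·L/(v·dt) = 0.414915  →  δ = 0.3933

δ = 0.3933, a = 3.8830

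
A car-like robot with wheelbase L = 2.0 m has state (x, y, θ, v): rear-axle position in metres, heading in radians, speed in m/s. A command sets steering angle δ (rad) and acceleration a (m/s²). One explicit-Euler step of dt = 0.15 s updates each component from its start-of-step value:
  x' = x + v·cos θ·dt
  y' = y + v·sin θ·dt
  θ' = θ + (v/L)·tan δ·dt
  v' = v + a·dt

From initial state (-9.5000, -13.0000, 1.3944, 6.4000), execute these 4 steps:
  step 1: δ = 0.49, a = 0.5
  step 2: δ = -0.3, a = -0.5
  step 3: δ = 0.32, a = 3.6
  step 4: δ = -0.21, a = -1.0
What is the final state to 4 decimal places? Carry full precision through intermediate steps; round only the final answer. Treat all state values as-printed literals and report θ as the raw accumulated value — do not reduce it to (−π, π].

after step 1 (δ=0.49, a=0.5): (-9.331536, -12.054897, 1.650426, 6.475000)
after step 2 (δ=-0.3, a=-0.5): (-9.408795, -11.086725, 1.500205, 6.400000)
after step 3 (δ=0.32, a=3.6): (-9.341084, -10.129115, 1.659272, 6.940000)
after step 4 (δ=-0.21, a=-1.0): (-9.433067, -9.092187, 1.548331, 6.790000)

(-9.4331, -9.0922, 1.5483, 6.7900)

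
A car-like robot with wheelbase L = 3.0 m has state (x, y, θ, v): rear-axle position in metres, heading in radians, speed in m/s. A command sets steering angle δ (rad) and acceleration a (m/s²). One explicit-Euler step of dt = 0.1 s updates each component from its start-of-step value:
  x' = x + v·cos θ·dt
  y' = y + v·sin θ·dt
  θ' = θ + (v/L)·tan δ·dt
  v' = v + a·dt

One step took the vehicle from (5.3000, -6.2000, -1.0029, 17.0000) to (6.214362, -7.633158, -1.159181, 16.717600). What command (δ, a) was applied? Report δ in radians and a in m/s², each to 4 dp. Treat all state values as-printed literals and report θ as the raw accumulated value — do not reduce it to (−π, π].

a = (v'−v)/dt = (-0.282400)/0.1 = -2.8240
Δθ = θ'−θ = -0.156281;  (v·dt/L) = 17.0000·0.1/3.0 = 0.566667
tan δ = Δθ·L/(v·dt) = -0.275790  →  δ = -0.2691

δ = -0.2691, a = -2.8240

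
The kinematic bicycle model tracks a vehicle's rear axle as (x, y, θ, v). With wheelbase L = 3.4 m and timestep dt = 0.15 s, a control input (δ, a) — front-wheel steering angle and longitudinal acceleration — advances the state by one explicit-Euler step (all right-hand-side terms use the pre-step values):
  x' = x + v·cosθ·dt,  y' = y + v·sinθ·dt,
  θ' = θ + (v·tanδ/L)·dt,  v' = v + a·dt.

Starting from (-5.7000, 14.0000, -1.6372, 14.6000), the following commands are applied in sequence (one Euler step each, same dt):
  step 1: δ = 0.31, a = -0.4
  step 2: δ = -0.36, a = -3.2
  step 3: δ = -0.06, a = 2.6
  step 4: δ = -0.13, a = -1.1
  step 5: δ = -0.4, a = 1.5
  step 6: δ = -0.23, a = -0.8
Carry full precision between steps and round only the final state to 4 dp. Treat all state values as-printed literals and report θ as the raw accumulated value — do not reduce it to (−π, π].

after step 1 (δ=0.31, a=-0.4): (-5.845317, 11.814827, -1.430871, 14.540000)
after step 2 (δ=-0.36, a=-3.2): (-5.541136, 9.655143, -1.672323, 14.060000)
after step 3 (δ=-0.06, a=2.6): (-5.754887, 7.557003, -1.709585, 14.450000)
after step 4 (δ=-0.13, a=-1.1): (-6.054747, 5.410345, -1.792930, 14.285000)
after step 5 (δ=-0.4, a=1.5): (-6.526820, 3.320243, -2.059383, 14.510000)
after step 6 (δ=-0.23, a=-0.8): (-7.548422, 1.398400, -2.209269, 14.390000)

(-7.5484, 1.3984, -2.2093, 14.3900)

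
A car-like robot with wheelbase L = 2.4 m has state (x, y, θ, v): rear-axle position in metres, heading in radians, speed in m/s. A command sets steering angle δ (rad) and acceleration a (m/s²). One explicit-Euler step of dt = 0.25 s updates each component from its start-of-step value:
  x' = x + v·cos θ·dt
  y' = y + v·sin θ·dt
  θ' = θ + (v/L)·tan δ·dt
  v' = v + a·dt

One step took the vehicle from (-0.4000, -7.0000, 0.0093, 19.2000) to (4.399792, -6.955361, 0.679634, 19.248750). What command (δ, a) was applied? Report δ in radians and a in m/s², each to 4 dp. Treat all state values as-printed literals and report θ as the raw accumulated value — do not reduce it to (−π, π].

a = (v'−v)/dt = (0.048750)/0.25 = 0.1950
Δθ = θ'−θ = 0.670334;  (v·dt/L) = 19.2000·0.25/2.4 = 2.000000
tan δ = Δθ·L/(v·dt) = 0.335167  →  δ = 0.3234

δ = 0.3234, a = 0.1950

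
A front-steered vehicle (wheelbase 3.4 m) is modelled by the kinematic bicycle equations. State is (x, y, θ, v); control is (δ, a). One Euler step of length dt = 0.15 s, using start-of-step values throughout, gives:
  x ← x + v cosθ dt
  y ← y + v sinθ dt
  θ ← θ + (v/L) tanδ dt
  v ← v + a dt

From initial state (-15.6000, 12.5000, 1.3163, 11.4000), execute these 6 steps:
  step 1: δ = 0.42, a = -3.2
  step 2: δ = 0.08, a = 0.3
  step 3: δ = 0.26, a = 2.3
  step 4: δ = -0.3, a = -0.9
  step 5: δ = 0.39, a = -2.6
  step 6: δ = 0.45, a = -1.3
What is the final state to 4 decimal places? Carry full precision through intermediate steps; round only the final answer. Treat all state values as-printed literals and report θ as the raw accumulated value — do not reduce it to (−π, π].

(-15.6376, 22.3833, 1.9864, 10.5900)

after step 1 (δ=0.42, a=-3.2): (-15.169494, 14.154921, 1.540900, 10.920000)
after step 2 (δ=0.08, a=0.3): (-15.120530, 15.792189, 1.579523, 10.965000)
after step 3 (δ=0.26, a=2.3): (-15.134884, 17.436877, 1.708211, 11.310000)
after step 4 (δ=-0.3, a=-0.9): (-15.367275, 19.117384, 1.553862, 11.175000)
after step 5 (δ=0.39, a=-2.6): (-15.338890, 20.793394, 1.756518, 10.785000)
after step 6 (δ=0.45, a=-1.3): (-15.637616, 22.383324, 1.986360, 10.590000)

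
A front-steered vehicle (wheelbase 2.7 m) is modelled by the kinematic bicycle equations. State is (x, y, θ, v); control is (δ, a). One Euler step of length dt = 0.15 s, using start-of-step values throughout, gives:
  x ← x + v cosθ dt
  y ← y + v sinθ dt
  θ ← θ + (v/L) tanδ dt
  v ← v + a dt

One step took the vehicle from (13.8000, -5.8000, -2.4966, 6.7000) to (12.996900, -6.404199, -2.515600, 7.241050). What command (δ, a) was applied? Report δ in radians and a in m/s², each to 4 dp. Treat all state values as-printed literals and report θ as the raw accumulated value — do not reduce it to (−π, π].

a = (v'−v)/dt = (0.541050)/0.15 = 3.6070
Δθ = θ'−θ = -0.019000;  (v·dt/L) = 6.7000·0.15/2.7 = 0.372222
tan δ = Δθ·L/(v·dt) = -0.051045  →  δ = -0.0510

δ = -0.0510, a = 3.6070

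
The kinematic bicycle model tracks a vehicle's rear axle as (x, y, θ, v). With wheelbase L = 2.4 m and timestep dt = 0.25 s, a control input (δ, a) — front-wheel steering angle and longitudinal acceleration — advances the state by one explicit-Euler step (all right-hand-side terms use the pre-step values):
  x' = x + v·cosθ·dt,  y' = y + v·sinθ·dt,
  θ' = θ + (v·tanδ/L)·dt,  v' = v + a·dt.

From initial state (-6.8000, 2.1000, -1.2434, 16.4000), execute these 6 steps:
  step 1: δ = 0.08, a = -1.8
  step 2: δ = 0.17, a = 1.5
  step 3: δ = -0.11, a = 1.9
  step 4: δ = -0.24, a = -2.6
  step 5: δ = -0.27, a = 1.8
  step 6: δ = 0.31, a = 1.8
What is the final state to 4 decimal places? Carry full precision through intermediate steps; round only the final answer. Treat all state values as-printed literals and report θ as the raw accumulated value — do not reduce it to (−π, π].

after step 1 (δ=0.08, a=-1.8): (-5.481527, -1.782220, -1.106441, 15.950000)
after step 2 (δ=0.17, a=1.5): (-3.695739, -5.347485, -0.821240, 16.325000)
after step 3 (δ=-0.11, a=1.9): (-0.915127, -8.334925, -1.009056, 16.800000)
after step 4 (δ=-0.24, a=-2.6): (1.322045, -11.889508, -1.437310, 16.150000)
after step 5 (δ=-0.27, a=1.8): (1.859397, -15.891090, -1.902898, 16.600000)
after step 6 (δ=0.31, a=1.8): (0.506370, -19.814331, -1.348998, 17.050000)

(0.5064, -19.8143, -1.3490, 17.0500)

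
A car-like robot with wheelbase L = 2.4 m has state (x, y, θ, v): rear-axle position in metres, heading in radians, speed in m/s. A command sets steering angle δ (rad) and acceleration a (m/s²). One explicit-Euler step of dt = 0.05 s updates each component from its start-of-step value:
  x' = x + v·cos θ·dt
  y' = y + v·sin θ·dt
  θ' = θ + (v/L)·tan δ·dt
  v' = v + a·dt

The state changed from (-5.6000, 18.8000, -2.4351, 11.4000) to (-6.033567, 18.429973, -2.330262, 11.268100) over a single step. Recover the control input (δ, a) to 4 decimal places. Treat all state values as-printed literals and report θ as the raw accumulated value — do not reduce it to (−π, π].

a = (v'−v)/dt = (-0.131900)/0.05 = -2.6380
Δθ = θ'−θ = 0.104838;  (v·dt/L) = 11.4000·0.05/2.4 = 0.237500
tan δ = Δθ·L/(v·dt) = 0.441423  →  δ = 0.4157

δ = 0.4157, a = -2.6380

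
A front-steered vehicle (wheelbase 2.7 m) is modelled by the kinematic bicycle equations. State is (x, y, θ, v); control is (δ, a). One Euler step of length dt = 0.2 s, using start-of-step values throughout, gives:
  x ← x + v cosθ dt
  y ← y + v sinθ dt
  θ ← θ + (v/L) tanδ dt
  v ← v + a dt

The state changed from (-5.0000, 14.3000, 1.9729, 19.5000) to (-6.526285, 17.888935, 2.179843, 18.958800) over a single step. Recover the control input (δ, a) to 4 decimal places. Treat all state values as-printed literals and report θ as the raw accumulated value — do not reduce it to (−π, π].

a = (v'−v)/dt = (-0.541200)/0.2 = -2.7060
Δθ = θ'−θ = 0.206943;  (v·dt/L) = 19.5000·0.2/2.7 = 1.444444
tan δ = Δθ·L/(v·dt) = 0.143268  →  δ = 0.1423

δ = 0.1423, a = -2.7060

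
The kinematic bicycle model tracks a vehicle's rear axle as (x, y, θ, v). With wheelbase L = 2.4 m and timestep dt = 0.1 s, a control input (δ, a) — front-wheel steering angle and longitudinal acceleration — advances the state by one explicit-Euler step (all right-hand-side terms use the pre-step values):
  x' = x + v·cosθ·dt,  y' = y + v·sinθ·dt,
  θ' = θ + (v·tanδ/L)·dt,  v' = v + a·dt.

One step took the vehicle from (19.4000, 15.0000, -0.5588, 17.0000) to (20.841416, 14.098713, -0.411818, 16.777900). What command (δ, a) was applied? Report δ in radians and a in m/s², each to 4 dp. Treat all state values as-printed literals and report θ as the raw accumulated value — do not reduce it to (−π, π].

a = (v'−v)/dt = (-0.222100)/0.1 = -2.2210
Δθ = θ'−θ = 0.146982;  (v·dt/L) = 17.0000·0.1/2.4 = 0.708333
tan δ = Δθ·L/(v·dt) = 0.207504  →  δ = 0.2046

δ = 0.2046, a = -2.2210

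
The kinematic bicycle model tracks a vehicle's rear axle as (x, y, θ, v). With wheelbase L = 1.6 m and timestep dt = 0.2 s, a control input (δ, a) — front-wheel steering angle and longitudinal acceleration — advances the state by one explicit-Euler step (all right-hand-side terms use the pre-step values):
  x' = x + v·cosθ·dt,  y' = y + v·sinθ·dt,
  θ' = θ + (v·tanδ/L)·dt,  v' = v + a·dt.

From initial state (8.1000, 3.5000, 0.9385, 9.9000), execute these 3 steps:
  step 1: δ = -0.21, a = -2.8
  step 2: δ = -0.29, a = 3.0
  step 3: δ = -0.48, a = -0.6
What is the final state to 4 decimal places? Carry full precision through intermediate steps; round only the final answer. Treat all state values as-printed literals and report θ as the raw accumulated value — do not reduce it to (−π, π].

(12.6119, 6.9014, -0.3205, 9.8200)

after step 1 (δ=-0.21, a=-2.8): (9.270177, 5.097212, 0.674736, 9.340000)
after step 2 (δ=-0.29, a=3.0): (10.728846, 6.264135, 0.326339, 9.940000)
after step 3 (δ=-0.48, a=-0.6): (12.611924, 6.901443, -0.320520, 9.820000)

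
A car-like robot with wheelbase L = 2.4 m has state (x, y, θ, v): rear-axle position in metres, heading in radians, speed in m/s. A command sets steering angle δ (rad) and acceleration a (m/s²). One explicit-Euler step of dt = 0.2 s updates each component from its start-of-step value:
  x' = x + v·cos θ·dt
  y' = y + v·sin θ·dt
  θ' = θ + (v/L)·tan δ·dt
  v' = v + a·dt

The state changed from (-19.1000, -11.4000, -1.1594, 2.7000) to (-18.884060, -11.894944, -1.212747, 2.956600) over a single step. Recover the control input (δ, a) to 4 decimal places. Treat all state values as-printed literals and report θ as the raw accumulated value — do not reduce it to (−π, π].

a = (v'−v)/dt = (0.256600)/0.2 = 1.2830
Δθ = θ'−θ = -0.053347;  (v·dt/L) = 2.7000·0.2/2.4 = 0.225000
tan δ = Δθ·L/(v·dt) = -0.237098  →  δ = -0.2328

δ = -0.2328, a = 1.2830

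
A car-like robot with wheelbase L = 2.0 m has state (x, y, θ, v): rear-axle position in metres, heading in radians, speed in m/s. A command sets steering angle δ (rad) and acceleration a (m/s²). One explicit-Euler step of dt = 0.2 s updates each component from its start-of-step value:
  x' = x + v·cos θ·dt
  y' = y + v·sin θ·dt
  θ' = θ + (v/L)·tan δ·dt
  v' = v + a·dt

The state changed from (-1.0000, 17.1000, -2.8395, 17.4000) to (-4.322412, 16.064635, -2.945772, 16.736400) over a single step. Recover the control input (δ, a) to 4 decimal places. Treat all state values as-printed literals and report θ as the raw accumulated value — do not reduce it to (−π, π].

a = (v'−v)/dt = (-0.663600)/0.2 = -3.3180
Δθ = θ'−θ = -0.106272;  (v·dt/L) = 17.4000·0.2/2.0 = 1.740000
tan δ = Δθ·L/(v·dt) = -0.061076  →  δ = -0.0610

δ = -0.0610, a = -3.3180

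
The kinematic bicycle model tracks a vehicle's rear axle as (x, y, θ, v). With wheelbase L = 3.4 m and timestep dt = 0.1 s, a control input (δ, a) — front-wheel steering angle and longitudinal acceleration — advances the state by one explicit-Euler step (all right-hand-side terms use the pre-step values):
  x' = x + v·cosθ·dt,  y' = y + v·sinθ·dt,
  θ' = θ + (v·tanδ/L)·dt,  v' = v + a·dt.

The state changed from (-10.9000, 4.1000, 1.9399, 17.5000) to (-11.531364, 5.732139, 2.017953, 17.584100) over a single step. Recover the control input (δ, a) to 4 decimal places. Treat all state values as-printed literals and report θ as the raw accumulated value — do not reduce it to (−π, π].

a = (v'−v)/dt = (0.084100)/0.1 = 0.8410
Δθ = θ'−θ = 0.078053;  (v·dt/L) = 17.5000·0.1/3.4 = 0.514706
tan δ = Δθ·L/(v·dt) = 0.151646  →  δ = 0.1505

δ = 0.1505, a = 0.8410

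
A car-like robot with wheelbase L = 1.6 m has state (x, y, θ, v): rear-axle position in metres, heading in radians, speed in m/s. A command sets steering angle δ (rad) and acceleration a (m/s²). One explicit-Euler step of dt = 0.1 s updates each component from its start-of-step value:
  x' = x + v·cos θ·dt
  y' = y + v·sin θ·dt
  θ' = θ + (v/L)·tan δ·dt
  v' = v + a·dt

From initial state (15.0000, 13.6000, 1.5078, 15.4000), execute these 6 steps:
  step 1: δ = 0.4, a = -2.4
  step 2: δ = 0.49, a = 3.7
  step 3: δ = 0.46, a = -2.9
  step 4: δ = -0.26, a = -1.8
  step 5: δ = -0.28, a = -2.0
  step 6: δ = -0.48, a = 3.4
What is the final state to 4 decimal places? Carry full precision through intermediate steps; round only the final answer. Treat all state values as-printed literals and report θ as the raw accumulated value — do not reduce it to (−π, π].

(9.5413, 19.6957, 1.8935, 15.2000)

after step 1 (δ=0.4, a=-2.4): (15.096950, 15.136945, 1.914738, 15.160000)
after step 2 (δ=0.49, a=3.7): (14.585754, 16.564157, 2.420124, 15.530000)
after step 3 (δ=0.46, a=-2.9): (13.419705, 17.589896, 2.901019, 15.240000)
after step 4 (δ=-0.26, a=-1.8): (11.939594, 17.953004, 2.647633, 15.060000)
after step 5 (δ=-0.28, a=-2.0): (10.613617, 18.667022, 2.376973, 14.860000)
after step 6 (δ=-0.48, a=3.4): (9.541252, 19.695725, 1.893455, 15.200000)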